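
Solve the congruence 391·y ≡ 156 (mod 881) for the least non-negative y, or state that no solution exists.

gcd(391, 881) = 1, so a unique solution mod 881 exists.
391⁻¹ ≡ 703 (mod 881).
y ≡ 703·156 ≡ 424 (mod 881).

424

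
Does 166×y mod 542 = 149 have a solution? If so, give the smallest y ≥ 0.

no solution

gcd(166, 542) = 2, and 2 does not divide 149.
So the congruence has no solution.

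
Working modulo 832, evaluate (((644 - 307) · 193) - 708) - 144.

644 - 307 = 337
337 · 193 = 65041 ≡ 145 (mod 832)
145 - 708 = -563 ≡ 269 (mod 832)
269 - 144 = 125

125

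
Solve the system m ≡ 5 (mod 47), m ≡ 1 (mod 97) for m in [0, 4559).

47⁻¹ mod 97: 47·64 ≡ 1 (mod 97), so 47⁻¹ ≡ 64.
m = 5 + 47·((1 − 5)·64 mod 97) = 5 + 47·35 = 1650.

1650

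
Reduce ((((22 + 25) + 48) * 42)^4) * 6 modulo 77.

22 + 25 = 47
47 + 48 = 95 ≡ 18 (mod 77)
18 * 42 = 756 ≡ 63 (mod 77)
(63)^4 ≡ 70 (mod 77)
70 * 6 = 420 ≡ 35 (mod 77)

35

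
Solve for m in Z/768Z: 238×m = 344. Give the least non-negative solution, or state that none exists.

308

gcd(238, 768) = 2, and 2 | 344, so solutions exist.
Divide through by 2: 119×m = 172 (mod 384).
119⁻¹ ≡ 71 (mod 384).
m ≡ 71×172 ≡ 308 (mod 384).
The smallest non-negative solution is m = 308.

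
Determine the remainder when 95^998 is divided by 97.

9

Compute successive squares:
998 in binary is 1111100110, i.e. 998 = 512 + 256 + 128 + 64 + 32 + 4 + 2.
95^1 ≡ 95 (mod 97)
95^2 ≡ 95^2 = 9025 ≡ 4 (mod 97)
95^4 ≡ 4^2 = 16 (mod 97)
95^8 ≡ 16^2 = 256 ≡ 62 (mod 97)
95^16 ≡ 62^2 = 3844 ≡ 61 (mod 97)
95^32 ≡ 61^2 = 3721 ≡ 35 (mod 97)
95^64 ≡ 35^2 = 1225 ≡ 61 (mod 97)
95^128 ≡ 61^2 = 3721 ≡ 35 (mod 97)
95^256 ≡ 35^2 = 1225 ≡ 61 (mod 97)
95^512 ≡ 61^2 = 3721 ≡ 35 (mod 97)
95^998 = 95^512 × 95^256 × 95^128 × 95^64 × 95^32 × 95^4 × 95^2 ≡ 35 × 61 × 35 × 61 × 35 × 16 × 4 (mod 97).
Accumulate the product:
35 × 61 = 2135 ≡ 1
1 × 35 = 35
35 × 61 = 2135 ≡ 1
1 × 35 = 35
35 × 16 = 560 ≡ 75
75 × 4 = 300 ≡ 9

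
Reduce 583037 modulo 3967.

583037 = 146*3967 + 3855, so 583037 ≡ 3855 (mod 3967).

3855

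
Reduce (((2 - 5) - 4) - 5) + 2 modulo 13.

3

2 - 5 = -3 ≡ 10 (mod 13)
10 - 4 = 6
6 - 5 = 1
1 + 2 = 3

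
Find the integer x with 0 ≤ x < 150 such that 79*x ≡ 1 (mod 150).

Apply the Euclidean algorithm and back-substitute:
150 = 1*79 + 71
79 = 1*71 + 8
71 = 8*8 + 7
8 = 1*7 + 1
7 = 7*1 + 0
gcd(79, 150) = 1, so the inverse exists.
Bézout: 1 = −10*150 + 19*79.
So 79⁻¹ ≡ 19 (mod 150).

19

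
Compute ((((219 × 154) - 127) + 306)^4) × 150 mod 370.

290

219 × 154 = 33726 ≡ 56 (mod 370)
56 - 127 = -71 ≡ 299 (mod 370)
299 + 306 = 605 ≡ 235 (mod 370)
(235)^4 ≡ 145 (mod 370)
145 × 150 = 21750 ≡ 290 (mod 370)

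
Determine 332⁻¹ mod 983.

By the extended Euclidean algorithm:
983 = 2×332 + 319
332 = 1×319 + 13
319 = 24×13 + 7
13 = 1×7 + 6
7 = 1×6 + 1
6 = 6×1 + 0
gcd(332, 983) = 1, so the inverse exists.
Back-substitute for 1:
1 = 1×7 − 1×6
  = −1×13 + 2×7
  = 2×319 − 49×13
  = −49×332 + 51×319
  = 51×983 − 151×332
So 332⁻¹ ≡ −151 ≡ 832 (mod 983).

832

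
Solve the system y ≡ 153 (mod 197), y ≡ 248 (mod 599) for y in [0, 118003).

197⁻¹ mod 599: 197*374 ≡ 1 (mod 599), so 197⁻¹ ≡ 374.
y = 153 + 197*((248 − 153)*374 mod 599) = 153 + 197*189 = 37386.
Check: 37386 mod 197 = 153, 37386 mod 599 = 248. ✓

37386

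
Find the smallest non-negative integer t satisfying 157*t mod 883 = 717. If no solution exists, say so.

477

gcd(157, 883) = 1, so a unique solution mod 883 exists.
157⁻¹ ≡ 45 (mod 883).
t ≡ 45*717 ≡ 477 (mod 883).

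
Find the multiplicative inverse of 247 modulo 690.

433

690 = 2·247 + 196
247 = 1·196 + 51
196 = 3·51 + 43
51 = 1·43 + 8
43 = 5·8 + 3
8 = 2·3 + 2
3 = 1·2 + 1
2 = 2·1 + 0
gcd(247, 690) = 1, so the inverse exists.
Bézout: 1 = 92·690 − 257·247.
So 247⁻¹ ≡ −257 ≡ 433 (mod 690).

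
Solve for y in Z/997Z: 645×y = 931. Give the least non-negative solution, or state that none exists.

gcd(645, 997) = 1, so a unique solution mod 997 exists.
645⁻¹ ≡ 490 (mod 997).
y ≡ 490×931 ≡ 561 (mod 997).

561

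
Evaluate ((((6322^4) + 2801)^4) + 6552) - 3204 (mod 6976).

(6322)^4 ≡ 1744 (mod 6976)
1744 + 2801 = 4545
(4545)^4 ≡ 1 (mod 6976)
1 + 6552 = 6553
6553 - 3204 = 3349

3349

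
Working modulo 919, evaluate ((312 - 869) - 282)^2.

886

312 - 869 = -557 ≡ 362 (mod 919)
362 - 282 = 80
(80)^2 ≡ 886 (mod 919)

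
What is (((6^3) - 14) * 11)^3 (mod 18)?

(6)^3 ≡ 0 (mod 18)
0 - 14 = -14 ≡ 4 (mod 18)
4 * 11 = 44 ≡ 8 (mod 18)
(8)^3 ≡ 8 (mod 18)

8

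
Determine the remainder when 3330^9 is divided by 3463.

9 in binary is 1001, i.e. 9 = 8 + 1.
3330^1 ≡ 3330 (mod 3463)
3330^2 ≡ 3330^2 = 11088900 ≡ 374 (mod 3463)
3330^4 ≡ 374^2 = 139876 ≡ 1356 (mod 3463)
3330^8 ≡ 1356^2 = 1838736 ≡ 3346 (mod 3463)
3330^9 = 3330^8 · 3330^1 ≡ 3346 · 3330 (mod 3463).
3346 · 3330 = 11142180 ≡ 1709 (mod 3463).

1709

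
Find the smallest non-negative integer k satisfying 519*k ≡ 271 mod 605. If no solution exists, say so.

gcd(519, 605) = 1, so a unique solution mod 605 exists.
519⁻¹ ≡ 204 (mod 605).
k ≡ 204*271 ≡ 229 (mod 605).

229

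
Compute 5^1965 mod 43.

Using repeated squaring:
1965 in binary is 11110101101, i.e. 1965 = 1024 + 512 + 256 + 128 + 32 + 8 + 4 + 1.
5^1 ≡ 5 (mod 43)
5^2 ≡ 5^2 = 25 (mod 43)
5^4 ≡ 25^2 = 625 ≡ 23 (mod 43)
5^8 ≡ 23^2 = 529 ≡ 13 (mod 43)
5^16 ≡ 13^2 = 169 ≡ 40 (mod 43)
5^32 ≡ 40^2 = 1600 ≡ 9 (mod 43)
5^64 ≡ 9^2 = 81 ≡ 38 (mod 43)
5^128 ≡ 38^2 = 1444 ≡ 25 (mod 43)
5^256 ≡ 25^2 = 625 ≡ 23 (mod 43)
5^512 ≡ 23^2 = 529 ≡ 13 (mod 43)
5^1024 ≡ 13^2 = 169 ≡ 40 (mod 43)
5^1965 = 5^1024 · 5^512 · 5^256 · 5^128 · 5^32 · 5^8 · 5^4 · 5^1 ≡ 40 · 13 · 23 · 25 · 9 · 13 · 23 · 5 (mod 43).
Accumulate the product:
40 · 13 = 520 ≡ 4
4 · 23 = 92 ≡ 6
6 · 25 = 150 ≡ 21
21 · 9 = 189 ≡ 17
17 · 13 = 221 ≡ 6
6 · 23 = 138 ≡ 9
9 · 5 = 45 ≡ 2

2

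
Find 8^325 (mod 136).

325 in binary is 101000101, i.e. 325 = 256 + 64 + 4 + 1.
8^1 ≡ 8 (mod 136)
8^2 ≡ 8^2 = 64 (mod 136)
8^4 ≡ 64^2 = 4096 ≡ 16 (mod 136)
8^8 ≡ 16^2 = 256 ≡ 120 (mod 136)
8^16 ≡ 120^2 = 14400 ≡ 120 (mod 136)
8^32 ≡ 120^2 = 14400 ≡ 120 (mod 136)
8^64 ≡ 120^2 = 14400 ≡ 120 (mod 136)
8^128 ≡ 120^2 = 14400 ≡ 120 (mod 136)
8^256 ≡ 120^2 = 14400 ≡ 120 (mod 136)
8^325 = 8^256 * 8^64 * 8^4 * 8^1 ≡ 120 * 120 * 16 * 8 (mod 136).
Accumulate the product:
120 * 120 = 14400 ≡ 120
120 * 16 = 1920 ≡ 16
16 * 8 = 128

128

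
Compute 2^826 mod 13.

10

826 in binary is 1100111010, i.e. 826 = 512 + 256 + 32 + 16 + 8 + 2.
2^1 ≡ 2 (mod 13)
2^2 ≡ 2^2 = 4 (mod 13)
2^4 ≡ 4^2 = 16 ≡ 3 (mod 13)
2^8 ≡ 3^2 = 9 (mod 13)
2^16 ≡ 9^2 = 81 ≡ 3 (mod 13)
2^32 ≡ 3^2 = 9 (mod 13)
2^64 ≡ 9^2 = 81 ≡ 3 (mod 13)
2^128 ≡ 3^2 = 9 (mod 13)
2^256 ≡ 9^2 = 81 ≡ 3 (mod 13)
2^512 ≡ 3^2 = 9 (mod 13)
2^826 = 2^512 × 2^256 × 2^32 × 2^16 × 2^8 × 2^2 ≡ 9 × 3 × 9 × 3 × 9 × 4 (mod 13).
Accumulate the product:
9 × 3 = 27 ≡ 1
1 × 9 = 9
9 × 3 = 27 ≡ 1
1 × 9 = 9
9 × 4 = 36 ≡ 10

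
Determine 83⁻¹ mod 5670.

5670 = 68*83 + 26
83 = 3*26 + 5
26 = 5*5 + 1
5 = 5*1 + 0
gcd(83, 5670) = 1, so the inverse exists.
Back-substitute for 1:
1 = 1*26 − 5*5
  = −5*83 + 16*26
  = 16*5670 − 1093*83
So 83⁻¹ ≡ −1093 ≡ 4577 (mod 5670).

4577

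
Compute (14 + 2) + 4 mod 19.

14 + 2 = 16
16 + 4 = 20 ≡ 1 (mod 19)

1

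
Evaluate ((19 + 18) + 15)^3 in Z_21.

13

19 + 18 = 37 ≡ 16 (mod 21)
16 + 15 = 31 ≡ 10 (mod 21)
(10)^3 ≡ 13 (mod 21)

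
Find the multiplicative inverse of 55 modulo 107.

By the extended Euclidean algorithm:
107 = 1×55 + 52
55 = 1×52 + 3
52 = 17×3 + 1
3 = 3×1 + 0
gcd(55, 107) = 1, so the inverse exists.
Bézout: 1 = 18×107 − 35×55.
So 55⁻¹ ≡ −35 ≡ 72 (mod 107).

72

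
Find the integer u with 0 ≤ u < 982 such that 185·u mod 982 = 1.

913

982 = 5·185 + 57
185 = 3·57 + 14
57 = 4·14 + 1
14 = 14·1 + 0
gcd(185, 982) = 1, so the inverse exists.
Back-substitute for 1:
1 = 1·57 − 4·14
  = −4·185 + 13·57
  = 13·982 − 69·185
So 185⁻¹ ≡ −69 ≡ 913 (mod 982).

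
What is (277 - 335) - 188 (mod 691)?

445

277 - 335 = -58 ≡ 633 (mod 691)
633 - 188 = 445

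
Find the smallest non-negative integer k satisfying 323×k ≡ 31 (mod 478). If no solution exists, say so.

gcd(323, 478) = 1, so a unique solution mod 478 exists.
323⁻¹ ≡ 37 (mod 478).
k ≡ 37×31 ≡ 191 (mod 478).

191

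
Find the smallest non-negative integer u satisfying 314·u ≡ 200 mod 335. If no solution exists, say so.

150

gcd(314, 335) = 1, so a unique solution mod 335 exists.
314⁻¹ ≡ 319 (mod 335).
u ≡ 319·200 ≡ 150 (mod 335).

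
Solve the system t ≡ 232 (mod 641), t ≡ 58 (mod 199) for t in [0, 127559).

119458

641⁻¹ mod 199: 641·95 ≡ 1 (mod 199), so 641⁻¹ ≡ 95.
t = 232 + 641·((58 − 232)·95 mod 199) = 232 + 641·186 = 119458.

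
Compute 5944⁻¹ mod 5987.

1810

Run the extended Euclidean algorithm:
5987 = 1*5944 + 43
5944 = 138*43 + 10
43 = 4*10 + 3
10 = 3*3 + 1
3 = 3*1 + 0
gcd(5944, 5987) = 1, so the inverse exists.
Bézout: 1 = −1797*5987 + 1810*5944.
So 5944⁻¹ ≡ 1810 (mod 5987).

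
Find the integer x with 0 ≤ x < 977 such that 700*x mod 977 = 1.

Apply the Euclidean algorithm and back-substitute:
977 = 1*700 + 277
700 = 2*277 + 146
277 = 1*146 + 131
146 = 1*131 + 15
131 = 8*15 + 11
15 = 1*11 + 4
11 = 2*4 + 3
4 = 1*3 + 1
3 = 3*1 + 0
gcd(700, 977) = 1, so the inverse exists.
Bézout: 1 = −187*977 + 261*700.
So 700⁻¹ ≡ 261 (mod 977).

261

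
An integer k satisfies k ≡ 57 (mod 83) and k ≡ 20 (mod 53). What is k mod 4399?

4207

83⁻¹ mod 53: 83*23 ≡ 1 (mod 53), so 83⁻¹ ≡ 23.
k = 57 + 83*((20 − 57)*23 mod 53) = 57 + 83*50 = 4207.
Check: 4207 mod 83 = 57, 4207 mod 53 = 20. ✓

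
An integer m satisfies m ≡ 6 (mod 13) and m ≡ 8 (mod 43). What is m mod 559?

13⁻¹ mod 43: 13*10 ≡ 1 (mod 43), so 13⁻¹ ≡ 10.
m = 6 + 13*((8 − 6)*10 mod 43) = 6 + 13*20 = 266.

266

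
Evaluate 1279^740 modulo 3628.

3273

1279^1 ≡ 1279 (mod 3628)
1279^2 ≡ 1279^2 = 1635841 ≡ 3241 (mod 3628)
1279^4 ≡ 3241^2 = 10504081 ≡ 1021 (mod 3628)
1279^8 ≡ 1021^2 = 1042441 ≡ 1205 (mod 3628)
1279^16 ≡ 1205^2 = 1452025 ≡ 825 (mod 3628)
1279^32 ≡ 825^2 = 680625 ≡ 2189 (mod 3628)
1279^64 ≡ 2189^2 = 4791721 ≡ 2761 (mod 3628)
1279^128 ≡ 2761^2 = 7623121 ≡ 693 (mod 3628)
1279^256 ≡ 693^2 = 480249 ≡ 1353 (mod 3628)
1279^512 ≡ 1353^2 = 1830609 ≡ 2097 (mod 3628)
1279^740 = 1279^512 * 1279^128 * 1279^64 * 1279^32 * 1279^4 ≡ 2097 * 693 * 2761 * 2189 * 1021 (mod 3628).
Accumulate the product:
2097 * 693 = 1453221 ≡ 2021
2021 * 2761 = 5579981 ≡ 117
117 * 2189 = 256113 ≡ 2153
2153 * 1021 = 2198213 ≡ 3273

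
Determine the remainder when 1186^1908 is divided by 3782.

264

Compute successive squares:
1186^1 ≡ 1186 (mod 3782)
1186^2 ≡ 1186^2 = 1406596 ≡ 3474 (mod 3782)
1186^4 ≡ 3474^2 = 12068676 ≡ 314 (mod 3782)
1186^8 ≡ 314^2 = 98596 ≡ 264 (mod 3782)
1186^16 ≡ 264^2 = 69696 ≡ 1620 (mod 3782)
1186^32 ≡ 1620^2 = 2624400 ≡ 3474 (mod 3782)
1186^64 ≡ 3474^2 = 12068676 ≡ 314 (mod 3782)
1186^128 ≡ 314^2 = 98596 ≡ 264 (mod 3782)
1186^256 ≡ 264^2 = 69696 ≡ 1620 (mod 3782)
1186^512 ≡ 1620^2 = 2624400 ≡ 3474 (mod 3782)
1186^1024 ≡ 3474^2 = 12068676 ≡ 314 (mod 3782)
1186^1908 = 1186^1024 * 1186^512 * 1186^256 * 1186^64 * 1186^32 * 1186^16 * 1186^4 ≡ 314 * 3474 * 1620 * 314 * 3474 * 1620 * 314 (mod 3782).
Accumulate the product:
314 * 3474 = 1090836 ≡ 1620
1620 * 1620 = 2624400 ≡ 3474
3474 * 314 = 1090836 ≡ 1620
1620 * 3474 = 5627880 ≡ 264
264 * 1620 = 427680 ≡ 314
314 * 314 = 98596 ≡ 264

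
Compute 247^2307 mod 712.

703

2307 in binary is 100100000011, i.e. 2307 = 2048 + 256 + 2 + 1.
247^1 ≡ 247 (mod 712)
247^2 ≡ 247^2 = 61009 ≡ 489 (mod 712)
247^4 ≡ 489^2 = 239121 ≡ 601 (mod 712)
247^8 ≡ 601^2 = 361201 ≡ 217 (mod 712)
247^16 ≡ 217^2 = 47089 ≡ 97 (mod 712)
247^32 ≡ 97^2 = 9409 ≡ 153 (mod 712)
247^64 ≡ 153^2 = 23409 ≡ 625 (mod 712)
247^128 ≡ 625^2 = 390625 ≡ 449 (mod 712)
247^256 ≡ 449^2 = 201601 ≡ 105 (mod 712)
247^512 ≡ 105^2 = 11025 ≡ 345 (mod 712)
247^1024 ≡ 345^2 = 119025 ≡ 121 (mod 712)
247^2048 ≡ 121^2 = 14641 ≡ 401 (mod 712)
247^2307 = 247^2048 * 247^256 * 247^2 * 247^1 ≡ 401 * 105 * 489 * 247 (mod 712).
Accumulate the product:
401 * 105 = 42105 ≡ 97
97 * 489 = 47433 ≡ 441
441 * 247 = 108927 ≡ 703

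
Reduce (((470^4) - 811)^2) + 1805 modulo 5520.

(470)^4 ≡ 4480 (mod 5520)
4480 - 811 = 3669
(3669)^2 ≡ 3801 (mod 5520)
3801 + 1805 = 5606 ≡ 86 (mod 5520)

86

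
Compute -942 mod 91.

-942 = -11×91 + 59, so -942 ≡ 59 (mod 91).

59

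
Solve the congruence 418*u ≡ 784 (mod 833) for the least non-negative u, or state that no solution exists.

245

gcd(418, 833) = 1, so a unique solution mod 833 exists.
418⁻¹ ≡ 556 (mod 833).
u ≡ 556*784 ≡ 245 (mod 833).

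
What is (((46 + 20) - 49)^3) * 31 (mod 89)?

46 + 20 = 66
66 - 49 = 17
(17)^3 ≡ 18 (mod 89)
18 * 31 = 558 ≡ 24 (mod 89)

24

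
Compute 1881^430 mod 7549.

3550

1881^1 ≡ 1881 (mod 7549)
1881^2 ≡ 1881^2 = 3538161 ≡ 5229 (mod 7549)
1881^4 ≡ 5229^2 = 27342441 ≡ 7512 (mod 7549)
1881^8 ≡ 7512^2 = 56430144 ≡ 1369 (mod 7549)
1881^16 ≡ 1369^2 = 1874161 ≡ 2009 (mod 7549)
1881^32 ≡ 2009^2 = 4036081 ≡ 4915 (mod 7549)
1881^64 ≡ 4915^2 = 24157225 ≡ 425 (mod 7549)
1881^128 ≡ 425^2 = 180625 ≡ 6998 (mod 7549)
1881^256 ≡ 6998^2 = 48972004 ≡ 1641 (mod 7549)
1881^430 = 1881^256 · 1881^128 · 1881^32 · 1881^8 · 1881^4 · 1881^2 ≡ 1641 · 6998 · 4915 · 1369 · 7512 · 5229 (mod 7549).
Accumulate the product:
1641 · 6998 = 11483718 ≡ 1689
1689 · 4915 = 8301435 ≡ 5084
5084 · 1369 = 6959996 ≡ 7367
7367 · 7512 = 55340904 ≡ 6734
6734 · 5229 = 35212086 ≡ 3550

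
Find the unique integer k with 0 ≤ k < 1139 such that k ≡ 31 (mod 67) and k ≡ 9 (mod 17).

67⁻¹ mod 17: 67*16 ≡ 1 (mod 17), so 67⁻¹ ≡ 16.
k = 31 + 67*((9 − 31)*16 mod 17) = 31 + 67*5 = 366.

366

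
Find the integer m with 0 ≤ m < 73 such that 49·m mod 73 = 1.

3

Run the extended Euclidean algorithm:
73 = 1×49 + 24
49 = 2×24 + 1
24 = 24×1 + 0
gcd(49, 73) = 1, so the inverse exists.
Bézout: 1 = −2×73 + 3×49.
So 49⁻¹ ≡ 3 (mod 73).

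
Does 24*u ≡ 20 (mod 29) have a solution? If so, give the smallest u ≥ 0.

gcd(24, 29) = 1, so a unique solution mod 29 exists.
24⁻¹ ≡ 23 (mod 29).
u ≡ 23*20 ≡ 25 (mod 29).

25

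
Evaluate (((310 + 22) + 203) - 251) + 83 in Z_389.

310 + 22 = 332
332 + 203 = 535 ≡ 146 (mod 389)
146 - 251 = -105 ≡ 284 (mod 389)
284 + 83 = 367

367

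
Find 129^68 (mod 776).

68 in binary is 1000100, i.e. 68 = 64 + 4.
129^1 ≡ 129 (mod 776)
129^2 ≡ 129^2 = 16641 ≡ 345 (mod 776)
129^4 ≡ 345^2 = 119025 ≡ 297 (mod 776)
129^8 ≡ 297^2 = 88209 ≡ 521 (mod 776)
129^16 ≡ 521^2 = 271441 ≡ 617 (mod 776)
129^32 ≡ 617^2 = 380689 ≡ 449 (mod 776)
129^64 ≡ 449^2 = 201601 ≡ 617 (mod 776)
129^68 = 129^64 × 129^4 ≡ 617 × 297 (mod 776).
617 × 297 = 183249 ≡ 113 (mod 776).

113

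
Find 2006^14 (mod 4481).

1908

14 in binary is 1110, i.e. 14 = 8 + 4 + 2.
2006^1 ≡ 2006 (mod 4481)
2006^2 ≡ 2006^2 = 4024036 ≡ 98 (mod 4481)
2006^4 ≡ 98^2 = 9604 ≡ 642 (mod 4481)
2006^8 ≡ 642^2 = 412164 ≡ 4393 (mod 4481)
2006^14 = 2006^8 · 2006^4 · 2006^2 ≡ 4393 · 642 · 98 (mod 4481).
Accumulate the product:
4393 · 642 = 2820306 ≡ 1757
1757 · 98 = 172186 ≡ 1908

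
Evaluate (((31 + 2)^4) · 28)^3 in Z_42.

0

31 + 2 = 33
(33)^4 ≡ 9 (mod 42)
9 · 28 = 252 ≡ 0 (mod 42)
(0)^3 ≡ 0 (mod 42)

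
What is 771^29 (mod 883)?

Using repeated squaring:
29 in binary is 11101, i.e. 29 = 16 + 8 + 4 + 1.
771^1 ≡ 771 (mod 883)
771^2 ≡ 771^2 = 594441 ≡ 182 (mod 883)
771^4 ≡ 182^2 = 33124 ≡ 453 (mod 883)
771^8 ≡ 453^2 = 205209 ≡ 353 (mod 883)
771^16 ≡ 353^2 = 124609 ≡ 106 (mod 883)
771^29 = 771^16 * 771^8 * 771^4 * 771^1 ≡ 106 * 353 * 453 * 771 (mod 883).
Accumulate the product:
106 * 353 = 37418 ≡ 332
332 * 453 = 150396 ≡ 286
286 * 771 = 220506 ≡ 639

639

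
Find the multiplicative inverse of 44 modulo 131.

Apply the Euclidean algorithm and back-substitute:
131 = 2×44 + 43
44 = 1×43 + 1
43 = 43×1 + 0
gcd(44, 131) = 1, so the inverse exists.
Bézout: 1 = −1×131 + 3×44.
So 44⁻¹ ≡ 3 (mod 131).

3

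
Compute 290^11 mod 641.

By square-and-multiply:
290^1 ≡ 290 (mod 641)
290^2 ≡ 290^2 = 84100 ≡ 129 (mod 641)
290^4 ≡ 129^2 = 16641 ≡ 616 (mod 641)
290^8 ≡ 616^2 = 379456 ≡ 625 (mod 641)
290^11 = 290^8 · 290^2 · 290^1 ≡ 625 · 129 · 290 (mod 641).
Accumulate the product:
625 · 129 = 80625 ≡ 500
500 · 290 = 145000 ≡ 134

134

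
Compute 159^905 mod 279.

Using repeated squaring:
905 in binary is 1110001001, i.e. 905 = 512 + 256 + 128 + 8 + 1.
159^1 ≡ 159 (mod 279)
159^2 ≡ 159^2 = 25281 ≡ 171 (mod 279)
159^4 ≡ 171^2 = 29241 ≡ 225 (mod 279)
159^8 ≡ 225^2 = 50625 ≡ 126 (mod 279)
159^16 ≡ 126^2 = 15876 ≡ 252 (mod 279)
159^32 ≡ 252^2 = 63504 ≡ 171 (mod 279)
159^64 ≡ 171^2 = 29241 ≡ 225 (mod 279)
159^128 ≡ 225^2 = 50625 ≡ 126 (mod 279)
159^256 ≡ 126^2 = 15876 ≡ 252 (mod 279)
159^512 ≡ 252^2 = 63504 ≡ 171 (mod 279)
159^905 = 159^512 × 159^256 × 159^128 × 159^8 × 159^1 ≡ 171 × 252 × 126 × 126 × 159 (mod 279).
Accumulate the product:
171 × 252 = 43092 ≡ 126
126 × 126 = 15876 ≡ 252
252 × 126 = 31752 ≡ 225
225 × 159 = 35775 ≡ 63

63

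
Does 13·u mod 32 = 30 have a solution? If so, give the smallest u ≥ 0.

gcd(13, 32) = 1, so a unique solution mod 32 exists.
13⁻¹ ≡ 5 (mod 32).
u ≡ 5·30 ≡ 22 (mod 32).

22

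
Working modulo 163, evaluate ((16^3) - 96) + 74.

162

(16)^3 ≡ 21 (mod 163)
21 - 96 = -75 ≡ 88 (mod 163)
88 + 74 = 162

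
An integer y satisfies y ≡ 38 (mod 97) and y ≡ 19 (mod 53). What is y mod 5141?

97⁻¹ mod 53: 97·47 ≡ 1 (mod 53), so 97⁻¹ ≡ 47.
y = 38 + 97·((19 − 38)·47 mod 53) = 38 + 97·8 = 814.
Check: 814 mod 97 = 38, 814 mod 53 = 19. ✓

814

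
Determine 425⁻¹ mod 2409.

Run the extended Euclidean algorithm:
2409 = 5×425 + 284
425 = 1×284 + 141
284 = 2×141 + 2
141 = 70×2 + 1
2 = 2×1 + 0
gcd(425, 2409) = 1, so the inverse exists.
Back-substitute for 1:
1 = 1×141 − 70×2
  = −70×284 + 141×141
  = 141×425 − 211×284
  = −211×2409 + 1196×425
So 425⁻¹ ≡ 1196 (mod 2409).

1196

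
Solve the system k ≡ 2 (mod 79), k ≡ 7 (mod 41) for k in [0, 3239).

79⁻¹ mod 41: 79·27 ≡ 1 (mod 41), so 79⁻¹ ≡ 27.
k = 2 + 79·((7 − 2)·27 mod 41) = 2 + 79·12 = 950.

950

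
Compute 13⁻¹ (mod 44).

17

By the extended Euclidean algorithm:
44 = 3*13 + 5
13 = 2*5 + 3
5 = 1*3 + 2
3 = 1*2 + 1
2 = 2*1 + 0
gcd(13, 44) = 1, so the inverse exists.
Bézout: 1 = −5*44 + 17*13.
So 13⁻¹ ≡ 17 (mod 44).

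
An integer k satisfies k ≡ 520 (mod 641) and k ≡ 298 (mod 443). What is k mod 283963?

42826

641⁻¹ mod 443: 641×311 ≡ 1 (mod 443), so 641⁻¹ ≡ 311.
k = 520 + 641×((298 − 520)×311 mod 443) = 520 + 641×66 = 42826.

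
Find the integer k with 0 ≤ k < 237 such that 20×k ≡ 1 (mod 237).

83

237 = 11·20 + 17
20 = 1·17 + 3
17 = 5·3 + 2
3 = 1·2 + 1
2 = 2·1 + 0
gcd(20, 237) = 1, so the inverse exists.
Back-substitute for 1:
1 = 1·3 − 1·2
  = −1·17 + 6·3
  = 6·20 − 7·17
  = −7·237 + 83·20
So 20⁻¹ ≡ 83 (mod 237).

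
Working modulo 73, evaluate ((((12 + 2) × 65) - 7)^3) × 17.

52

12 + 2 = 14
14 × 65 = 910 ≡ 34 (mod 73)
34 - 7 = 27
(27)^3 ≡ 46 (mod 73)
46 × 17 = 782 ≡ 52 (mod 73)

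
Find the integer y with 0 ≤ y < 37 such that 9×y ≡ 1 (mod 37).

By the extended Euclidean algorithm:
37 = 4×9 + 1
9 = 9×1 + 0
gcd(9, 37) = 1, so the inverse exists.
Back-substitute for 1:
1 = 1×37 − 4×9
So 9⁻¹ ≡ −4 ≡ 33 (mod 37).

33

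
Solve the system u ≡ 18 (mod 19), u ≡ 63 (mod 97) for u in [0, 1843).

645

19⁻¹ mod 97: 19×46 ≡ 1 (mod 97), so 19⁻¹ ≡ 46.
u = 18 + 19×((63 − 18)×46 mod 97) = 18 + 19×33 = 645.
Check: 645 mod 19 = 18, 645 mod 97 = 63. ✓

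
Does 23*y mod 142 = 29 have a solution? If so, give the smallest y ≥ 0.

63

gcd(23, 142) = 1, so a unique solution mod 142 exists.
23⁻¹ ≡ 105 (mod 142).
y ≡ 105*29 ≡ 63 (mod 142).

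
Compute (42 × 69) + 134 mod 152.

42 × 69 = 2898 ≡ 10 (mod 152)
10 + 134 = 144

144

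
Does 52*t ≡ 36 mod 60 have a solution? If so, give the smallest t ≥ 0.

3

gcd(52, 60) = 4, and 4 | 36, so solutions exist.
Divide through by 4: 13*t ≡ 9 mod 15.
13⁻¹ ≡ 7 (mod 15).
t ≡ 7*9 ≡ 3 (mod 15).
The smallest non-negative solution is t = 3.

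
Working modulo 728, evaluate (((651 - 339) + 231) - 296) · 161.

651 - 339 = 312
312 + 231 = 543
543 - 296 = 247
247 · 161 = 39767 ≡ 455 (mod 728)

455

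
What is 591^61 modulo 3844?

2079

591^1 ≡ 591 (mod 3844)
591^2 ≡ 591^2 = 349281 ≡ 3321 (mod 3844)
591^4 ≡ 3321^2 = 11029041 ≡ 605 (mod 3844)
591^8 ≡ 605^2 = 366025 ≡ 845 (mod 3844)
591^16 ≡ 845^2 = 714025 ≡ 2885 (mod 3844)
591^32 ≡ 2885^2 = 8323225 ≡ 965 (mod 3844)
591^61 = 591^32 * 591^16 * 591^8 * 591^4 * 591^1 ≡ 965 * 2885 * 845 * 605 * 591 (mod 3844).
Accumulate the product:
965 * 2885 = 2784025 ≡ 969
969 * 845 = 818805 ≡ 33
33 * 605 = 19965 ≡ 745
745 * 591 = 440295 ≡ 2079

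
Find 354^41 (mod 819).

9

41 in binary is 101001, i.e. 41 = 32 + 8 + 1.
354^1 ≡ 354 (mod 819)
354^2 ≡ 354^2 = 125316 ≡ 9 (mod 819)
354^4 ≡ 9^2 = 81 (mod 819)
354^8 ≡ 81^2 = 6561 ≡ 9 (mod 819)
354^16 ≡ 9^2 = 81 (mod 819)
354^32 ≡ 81^2 = 6561 ≡ 9 (mod 819)
354^41 = 354^32 · 354^8 · 354^1 ≡ 9 · 9 · 354 (mod 819).
Accumulate the product:
9 · 9 = 81
81 · 354 = 28674 ≡ 9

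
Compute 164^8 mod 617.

By square-and-multiply:
164^1 ≡ 164 (mod 617)
164^2 ≡ 164^2 = 26896 ≡ 365 (mod 617)
164^4 ≡ 365^2 = 133225 ≡ 570 (mod 617)
164^8 ≡ 570^2 = 324900 ≡ 358 (mod 617)
So 164^8 ≡ 358 (mod 617).

358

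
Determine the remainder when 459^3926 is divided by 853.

By square-and-multiply:
3926 in binary is 111101010110, i.e. 3926 = 2048 + 1024 + 512 + 256 + 64 + 16 + 4 + 2.
459^1 ≡ 459 (mod 853)
459^2 ≡ 459^2 = 210681 ≡ 843 (mod 853)
459^4 ≡ 843^2 = 710649 ≡ 100 (mod 853)
459^8 ≡ 100^2 = 10000 ≡ 617 (mod 853)
459^16 ≡ 617^2 = 380689 ≡ 251 (mod 853)
459^32 ≡ 251^2 = 63001 ≡ 732 (mod 853)
459^64 ≡ 732^2 = 535824 ≡ 140 (mod 853)
459^128 ≡ 140^2 = 19600 ≡ 834 (mod 853)
459^256 ≡ 834^2 = 695556 ≡ 361 (mod 853)
459^512 ≡ 361^2 = 130321 ≡ 665 (mod 853)
459^1024 ≡ 665^2 = 442225 ≡ 371 (mod 853)
459^2048 ≡ 371^2 = 137641 ≡ 308 (mod 853)
459^3926 = 459^2048 * 459^1024 * 459^512 * 459^256 * 459^64 * 459^16 * 459^4 * 459^2 ≡ 308 * 371 * 665 * 361 * 140 * 251 * 100 * 843 (mod 853).
Accumulate the product:
308 * 371 = 114268 ≡ 819
819 * 665 = 544635 ≡ 421
421 * 361 = 151981 ≡ 147
147 * 140 = 20580 ≡ 108
108 * 251 = 27108 ≡ 665
665 * 100 = 66500 ≡ 819
819 * 843 = 690417 ≡ 340

340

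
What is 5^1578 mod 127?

2

By square-and-multiply:
1578 in binary is 11000101010, i.e. 1578 = 1024 + 512 + 32 + 8 + 2.
5^1 ≡ 5 (mod 127)
5^2 ≡ 5^2 = 25 (mod 127)
5^4 ≡ 25^2 = 625 ≡ 117 (mod 127)
5^8 ≡ 117^2 = 13689 ≡ 100 (mod 127)
5^16 ≡ 100^2 = 10000 ≡ 94 (mod 127)
5^32 ≡ 94^2 = 8836 ≡ 73 (mod 127)
5^64 ≡ 73^2 = 5329 ≡ 122 (mod 127)
5^128 ≡ 122^2 = 14884 ≡ 25 (mod 127)
5^256 ≡ 25^2 = 625 ≡ 117 (mod 127)
5^512 ≡ 117^2 = 13689 ≡ 100 (mod 127)
5^1024 ≡ 100^2 = 10000 ≡ 94 (mod 127)
5^1578 = 5^1024 * 5^512 * 5^32 * 5^8 * 5^2 ≡ 94 * 100 * 73 * 100 * 25 (mod 127).
Accumulate the product:
94 * 100 = 9400 ≡ 2
2 * 73 = 146 ≡ 19
19 * 100 = 1900 ≡ 122
122 * 25 = 3050 ≡ 2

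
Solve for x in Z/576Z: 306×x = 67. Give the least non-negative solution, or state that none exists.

gcd(306, 576) = 18, and 18 does not divide 67.
So the congruence has no solution.

no solution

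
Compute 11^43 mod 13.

43 in binary is 101011, i.e. 43 = 32 + 8 + 2 + 1.
11^1 ≡ 11 (mod 13)
11^2 ≡ 11^2 = 121 ≡ 4 (mod 13)
11^4 ≡ 4^2 = 16 ≡ 3 (mod 13)
11^8 ≡ 3^2 = 9 (mod 13)
11^16 ≡ 9^2 = 81 ≡ 3 (mod 13)
11^32 ≡ 3^2 = 9 (mod 13)
11^43 = 11^32 · 11^8 · 11^2 · 11^1 ≡ 9 · 9 · 4 · 11 (mod 13).
Accumulate the product:
9 · 9 = 81 ≡ 3
3 · 4 = 12
12 · 11 = 132 ≡ 2

2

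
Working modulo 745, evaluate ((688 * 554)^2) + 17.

688 * 554 = 381152 ≡ 457 (mod 745)
(457)^2 ≡ 249 (mod 745)
249 + 17 = 266

266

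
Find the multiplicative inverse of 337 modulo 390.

390 = 1*337 + 53
337 = 6*53 + 19
53 = 2*19 + 15
19 = 1*15 + 4
15 = 3*4 + 3
4 = 1*3 + 1
3 = 3*1 + 0
gcd(337, 390) = 1, so the inverse exists.
Back-substitute for 1:
1 = 1*4 − 1*3
  = −1*15 + 4*4
  = 4*19 − 5*15
  = −5*53 + 14*19
  = 14*337 − 89*53
  = −89*390 + 103*337
So 337⁻¹ ≡ 103 (mod 390).

103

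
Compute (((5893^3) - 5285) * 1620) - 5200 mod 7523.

4825

(5893)^3 ≡ 3364 (mod 7523)
3364 - 5285 = -1921 ≡ 5602 (mod 7523)
5602 * 1620 = 9075240 ≡ 2502 (mod 7523)
2502 - 5200 = -2698 ≡ 4825 (mod 7523)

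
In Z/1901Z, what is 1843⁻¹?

Run the extended Euclidean algorithm:
1901 = 1*1843 + 58
1843 = 31*58 + 45
58 = 1*45 + 13
45 = 3*13 + 6
13 = 2*6 + 1
6 = 6*1 + 0
gcd(1843, 1901) = 1, so the inverse exists.
Back-substitute for 1:
1 = 1*13 − 2*6
  = −2*45 + 7*13
  = 7*58 − 9*45
  = −9*1843 + 286*58
  = 286*1901 − 295*1843
So 1843⁻¹ ≡ −295 ≡ 1606 (mod 1901).

1606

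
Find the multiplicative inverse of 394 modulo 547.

143

Run the extended Euclidean algorithm:
547 = 1*394 + 153
394 = 2*153 + 88
153 = 1*88 + 65
88 = 1*65 + 23
65 = 2*23 + 19
23 = 1*19 + 4
19 = 4*4 + 3
4 = 1*3 + 1
3 = 3*1 + 0
gcd(394, 547) = 1, so the inverse exists.
Bézout: 1 = −103*547 + 143*394.
So 394⁻¹ ≡ 143 (mod 547).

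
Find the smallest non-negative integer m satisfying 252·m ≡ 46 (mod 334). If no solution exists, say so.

142

gcd(252, 334) = 2, and 2 | 46, so solutions exist.
Divide through by 2: 126·m ≡ 23 (mod 167).
126⁻¹ ≡ 57 (mod 167).
m ≡ 57·23 ≡ 142 (mod 167).
The smallest non-negative solution is m = 142.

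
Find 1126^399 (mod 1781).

1240

399 in binary is 110001111, i.e. 399 = 256 + 128 + 8 + 4 + 2 + 1.
1126^1 ≡ 1126 (mod 1781)
1126^2 ≡ 1126^2 = 1267876 ≡ 1585 (mod 1781)
1126^4 ≡ 1585^2 = 2512225 ≡ 1015 (mod 1781)
1126^8 ≡ 1015^2 = 1030225 ≡ 807 (mod 1781)
1126^16 ≡ 807^2 = 651249 ≡ 1184 (mod 1781)
1126^32 ≡ 1184^2 = 1401856 ≡ 209 (mod 1781)
1126^64 ≡ 209^2 = 43681 ≡ 937 (mod 1781)
1126^128 ≡ 937^2 = 877969 ≡ 1717 (mod 1781)
1126^256 ≡ 1717^2 = 2948089 ≡ 534 (mod 1781)
1126^399 = 1126^256 · 1126^128 · 1126^8 · 1126^4 · 1126^2 · 1126^1 ≡ 534 · 1717 · 807 · 1015 · 1585 · 1126 (mod 1781).
Accumulate the product:
534 · 1717 = 916878 ≡ 1444
1444 · 807 = 1165308 ≡ 534
534 · 1015 = 542010 ≡ 586
586 · 1585 = 928810 ≡ 909
909 · 1126 = 1023534 ≡ 1240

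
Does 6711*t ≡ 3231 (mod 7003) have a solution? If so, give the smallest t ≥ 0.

gcd(6711, 7003) = 1, so a unique solution mod 7003 exists.
6711⁻¹ ≡ 4197 (mod 7003).
t ≡ 4197*3231 ≡ 2699 (mod 7003).

2699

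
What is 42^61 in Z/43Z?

42

61 in binary is 111101, i.e. 61 = 32 + 16 + 8 + 4 + 1.
42^1 ≡ 42 (mod 43)
42^2 ≡ 42^2 = 1764 ≡ 1 (mod 43)
42^4 ≡ 1^2 = 1 (mod 43)
42^8 ≡ 1^2 = 1 (mod 43)
42^16 ≡ 1^2 = 1 (mod 43)
42^32 ≡ 1^2 = 1 (mod 43)
42^61 = 42^32 · 42^16 · 42^8 · 42^4 · 42^1 ≡ 1 · 1 · 1 · 1 · 42 (mod 43).
Accumulate the product:
1 · 1 = 1
1 · 1 = 1
1 · 1 = 1
1 · 42 = 42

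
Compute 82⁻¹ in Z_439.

348

439 = 5·82 + 29
82 = 2·29 + 24
29 = 1·24 + 5
24 = 4·5 + 4
5 = 1·4 + 1
4 = 4·1 + 0
gcd(82, 439) = 1, so the inverse exists.
Back-substitute for 1:
1 = 1·5 − 1·4
  = −1·24 + 5·5
  = 5·29 − 6·24
  = −6·82 + 17·29
  = 17·439 − 91·82
So 82⁻¹ ≡ −91 ≡ 348 (mod 439).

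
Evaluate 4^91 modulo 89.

Using repeated squaring:
4^1 ≡ 4 (mod 89)
4^2 ≡ 4^2 = 16 (mod 89)
4^4 ≡ 16^2 = 256 ≡ 78 (mod 89)
4^8 ≡ 78^2 = 6084 ≡ 32 (mod 89)
4^16 ≡ 32^2 = 1024 ≡ 45 (mod 89)
4^32 ≡ 45^2 = 2025 ≡ 67 (mod 89)
4^64 ≡ 67^2 = 4489 ≡ 39 (mod 89)
4^91 = 4^64 · 4^16 · 4^8 · 4^2 · 4^1 ≡ 39 · 45 · 32 · 16 · 4 (mod 89).
Accumulate the product:
39 · 45 = 1755 ≡ 64
64 · 32 = 2048 ≡ 1
1 · 16 = 16
16 · 4 = 64

64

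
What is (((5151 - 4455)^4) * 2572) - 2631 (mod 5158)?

2619

5151 - 4455 = 696
(696)^4 ≡ 4408 (mod 5158)
4408 * 2572 = 11337376 ≡ 92 (mod 5158)
92 - 2631 = -2539 ≡ 2619 (mod 5158)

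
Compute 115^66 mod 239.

125

Using repeated squaring:
66 in binary is 1000010, i.e. 66 = 64 + 2.
115^1 ≡ 115 (mod 239)
115^2 ≡ 115^2 = 13225 ≡ 80 (mod 239)
115^4 ≡ 80^2 = 6400 ≡ 186 (mod 239)
115^8 ≡ 186^2 = 34596 ≡ 180 (mod 239)
115^16 ≡ 180^2 = 32400 ≡ 135 (mod 239)
115^32 ≡ 135^2 = 18225 ≡ 61 (mod 239)
115^64 ≡ 61^2 = 3721 ≡ 136 (mod 239)
115^66 = 115^64 * 115^2 ≡ 136 * 80 (mod 239).
136 * 80 = 10880 ≡ 125 (mod 239).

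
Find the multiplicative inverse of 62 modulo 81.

17

Run the extended Euclidean algorithm:
81 = 1·62 + 19
62 = 3·19 + 5
19 = 3·5 + 4
5 = 1·4 + 1
4 = 4·1 + 0
gcd(62, 81) = 1, so the inverse exists.
Bézout: 1 = −13·81 + 17·62.
So 62⁻¹ ≡ 17 (mod 81).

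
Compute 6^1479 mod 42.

Compute successive squares:
1479 in binary is 10111000111, i.e. 1479 = 1024 + 256 + 128 + 64 + 4 + 2 + 1.
6^1 ≡ 6 (mod 42)
6^2 ≡ 6^2 = 36 (mod 42)
6^4 ≡ 36^2 = 1296 ≡ 36 (mod 42)
6^8 ≡ 36^2 = 1296 ≡ 36 (mod 42)
6^16 ≡ 36^2 = 1296 ≡ 36 (mod 42)
6^32 ≡ 36^2 = 1296 ≡ 36 (mod 42)
6^64 ≡ 36^2 = 1296 ≡ 36 (mod 42)
6^128 ≡ 36^2 = 1296 ≡ 36 (mod 42)
6^256 ≡ 36^2 = 1296 ≡ 36 (mod 42)
6^512 ≡ 36^2 = 1296 ≡ 36 (mod 42)
6^1024 ≡ 36^2 = 1296 ≡ 36 (mod 42)
6^1479 = 6^1024 * 6^256 * 6^128 * 6^64 * 6^4 * 6^2 * 6^1 ≡ 36 * 36 * 36 * 36 * 36 * 36 * 6 (mod 42).
Accumulate the product:
36 * 36 = 1296 ≡ 36
36 * 36 = 1296 ≡ 36
36 * 36 = 1296 ≡ 36
36 * 36 = 1296 ≡ 36
36 * 36 = 1296 ≡ 36
36 * 6 = 216 ≡ 6

6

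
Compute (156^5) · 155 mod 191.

190

(156)^5 ≡ 69 (mod 191)
69 · 155 = 10695 ≡ 190 (mod 191)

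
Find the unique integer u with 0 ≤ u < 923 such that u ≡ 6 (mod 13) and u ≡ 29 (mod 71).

13⁻¹ mod 71: 13·11 ≡ 1 (mod 71), so 13⁻¹ ≡ 11.
u = 6 + 13·((29 − 6)·11 mod 71) = 6 + 13·40 = 526.

526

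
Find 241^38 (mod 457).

1

Compute successive squares:
38 in binary is 100110, i.e. 38 = 32 + 4 + 2.
241^1 ≡ 241 (mod 457)
241^2 ≡ 241^2 = 58081 ≡ 42 (mod 457)
241^4 ≡ 42^2 = 1764 ≡ 393 (mod 457)
241^8 ≡ 393^2 = 154449 ≡ 440 (mod 457)
241^16 ≡ 440^2 = 193600 ≡ 289 (mod 457)
241^32 ≡ 289^2 = 83521 ≡ 347 (mod 457)
241^38 = 241^32 · 241^4 · 241^2 ≡ 347 · 393 · 42 (mod 457).
Accumulate the product:
347 · 393 = 136371 ≡ 185
185 · 42 = 7770 ≡ 1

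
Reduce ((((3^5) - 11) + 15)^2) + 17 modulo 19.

(3)^5 ≡ 15 (mod 19)
15 - 11 = 4
4 + 15 = 19 ≡ 0 (mod 19)
(0)^2 ≡ 0 (mod 19)
0 + 17 = 17

17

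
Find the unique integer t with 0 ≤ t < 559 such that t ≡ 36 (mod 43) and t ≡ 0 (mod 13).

43⁻¹ mod 13: 43*10 ≡ 1 (mod 13), so 43⁻¹ ≡ 10.
t = 36 + 43*((0 − 36)*10 mod 13) = 36 + 43*4 = 208.
Check: 208 mod 43 = 36, 208 mod 13 = 0. ✓

208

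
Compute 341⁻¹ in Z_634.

Apply the Euclidean algorithm and back-substitute:
634 = 1*341 + 293
341 = 1*293 + 48
293 = 6*48 + 5
48 = 9*5 + 3
5 = 1*3 + 2
3 = 1*2 + 1
2 = 2*1 + 0
gcd(341, 634) = 1, so the inverse exists.
Bézout: 1 = −135*634 + 251*341.
So 341⁻¹ ≡ 251 (mod 634).

251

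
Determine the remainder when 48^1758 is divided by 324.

1758 in binary is 11011011110, i.e. 1758 = 1024 + 512 + 128 + 64 + 16 + 8 + 4 + 2.
48^1 ≡ 48 (mod 324)
48^2 ≡ 48^2 = 2304 ≡ 36 (mod 324)
48^4 ≡ 36^2 = 1296 ≡ 0 (mod 324)
48^8 ≡ 0^2 = 0 (mod 324)
48^16 ≡ 0^2 = 0 (mod 324)
48^32 ≡ 0^2 = 0 (mod 324)
48^64 ≡ 0^2 = 0 (mod 324)
48^128 ≡ 0^2 = 0 (mod 324)
48^256 ≡ 0^2 = 0 (mod 324)
48^512 ≡ 0^2 = 0 (mod 324)
48^1024 ≡ 0^2 = 0 (mod 324)
48^1758 = 48^1024 · 48^512 · 48^128 · 48^64 · 48^16 · 48^8 · 48^4 · 48^2 ≡ 0 · 0 · 0 · 0 · 0 · 0 · 0 · 36 (mod 324).
Accumulate the product:
0 · 0 = 0
0 · 0 = 0
0 · 0 = 0
0 · 0 = 0
0 · 0 = 0
0 · 0 = 0
0 · 36 = 0

0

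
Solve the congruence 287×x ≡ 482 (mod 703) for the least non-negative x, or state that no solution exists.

374

gcd(287, 703) = 1, so a unique solution mod 703 exists.
287⁻¹ ≡ 485 (mod 703).
x ≡ 485×482 ≡ 374 (mod 703).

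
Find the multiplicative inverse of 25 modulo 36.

36 = 1·25 + 11
25 = 2·11 + 3
11 = 3·3 + 2
3 = 1·2 + 1
2 = 2·1 + 0
gcd(25, 36) = 1, so the inverse exists.
Back-substitute for 1:
1 = 1·3 − 1·2
  = −1·11 + 4·3
  = 4·25 − 9·11
  = −9·36 + 13·25
So 25⁻¹ ≡ 13 (mod 36).

13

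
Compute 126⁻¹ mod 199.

169

Run the extended Euclidean algorithm:
199 = 1*126 + 73
126 = 1*73 + 53
73 = 1*53 + 20
53 = 2*20 + 13
20 = 1*13 + 7
13 = 1*7 + 6
7 = 1*6 + 1
6 = 6*1 + 0
gcd(126, 199) = 1, so the inverse exists.
Back-substitute for 1:
1 = 1*7 − 1*6
  = −1*13 + 2*7
  = 2*20 − 3*13
  = −3*53 + 8*20
  = 8*73 − 11*53
  = −11*126 + 19*73
  = 19*199 − 30*126
So 126⁻¹ ≡ −30 ≡ 169 (mod 199).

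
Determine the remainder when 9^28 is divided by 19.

9

Compute successive squares:
28 in binary is 11100, i.e. 28 = 16 + 8 + 4.
9^1 ≡ 9 (mod 19)
9^2 ≡ 9^2 = 81 ≡ 5 (mod 19)
9^4 ≡ 5^2 = 25 ≡ 6 (mod 19)
9^8 ≡ 6^2 = 36 ≡ 17 (mod 19)
9^16 ≡ 17^2 = 289 ≡ 4 (mod 19)
9^28 = 9^16 * 9^8 * 9^4 ≡ 4 * 17 * 6 (mod 19).
Accumulate the product:
4 * 17 = 68 ≡ 11
11 * 6 = 66 ≡ 9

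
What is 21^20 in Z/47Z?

24

Using repeated squaring:
20 in binary is 10100, i.e. 20 = 16 + 4.
21^1 ≡ 21 (mod 47)
21^2 ≡ 21^2 = 441 ≡ 18 (mod 47)
21^4 ≡ 18^2 = 324 ≡ 42 (mod 47)
21^8 ≡ 42^2 = 1764 ≡ 25 (mod 47)
21^16 ≡ 25^2 = 625 ≡ 14 (mod 47)
21^20 = 21^16 * 21^4 ≡ 14 * 42 (mod 47).
14 * 42 = 588 ≡ 24 (mod 47).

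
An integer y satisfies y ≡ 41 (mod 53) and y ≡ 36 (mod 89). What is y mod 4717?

53⁻¹ mod 89: 53·42 ≡ 1 (mod 89), so 53⁻¹ ≡ 42.
y = 41 + 53·((36 − 41)·42 mod 89) = 41 + 53·57 = 3062.
Check: 3062 mod 53 = 41, 3062 mod 89 = 36. ✓

3062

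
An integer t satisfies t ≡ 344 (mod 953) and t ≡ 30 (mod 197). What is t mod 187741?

91832

953⁻¹ mod 197: 953*80 ≡ 1 (mod 197), so 953⁻¹ ≡ 80.
t = 344 + 953*((30 − 344)*80 mod 197) = 344 + 953*96 = 91832.
Check: 91832 mod 953 = 344, 91832 mod 197 = 30. ✓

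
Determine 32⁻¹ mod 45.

45 = 1·32 + 13
32 = 2·13 + 6
13 = 2·6 + 1
6 = 6·1 + 0
gcd(32, 45) = 1, so the inverse exists.
Bézout: 1 = 5·45 − 7·32.
So 32⁻¹ ≡ −7 ≡ 38 (mod 45).

38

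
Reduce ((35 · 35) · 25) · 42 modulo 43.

35 · 35 = 1225 ≡ 21 (mod 43)
21 · 25 = 525 ≡ 9 (mod 43)
9 · 42 = 378 ≡ 34 (mod 43)

34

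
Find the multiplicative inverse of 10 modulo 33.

Run the extended Euclidean algorithm:
33 = 3*10 + 3
10 = 3*3 + 1
3 = 3*1 + 0
gcd(10, 33) = 1, so the inverse exists.
Bézout: 1 = −3*33 + 10*10.
So 10⁻¹ ≡ 10 (mod 33).

10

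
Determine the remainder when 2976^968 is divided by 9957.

9594

By square-and-multiply:
2976^1 ≡ 2976 (mod 9957)
2976^2 ≡ 2976^2 = 8856576 ≡ 4803 (mod 9957)
2976^4 ≡ 4803^2 = 23068809 ≡ 8397 (mod 9957)
2976^8 ≡ 8397^2 = 70509609 ≡ 4092 (mod 9957)
2976^16 ≡ 4092^2 = 16744464 ≡ 6747 (mod 9957)
2976^32 ≡ 6747^2 = 45522009 ≡ 8562 (mod 9957)
2976^64 ≡ 8562^2 = 73307844 ≡ 4410 (mod 9957)
2976^128 ≡ 4410^2 = 19448100 ≡ 2079 (mod 9957)
2976^256 ≡ 2079^2 = 4322241 ≡ 903 (mod 9957)
2976^512 ≡ 903^2 = 815409 ≡ 8892 (mod 9957)
2976^968 = 2976^512 · 2976^256 · 2976^128 · 2976^64 · 2976^8 ≡ 8892 · 903 · 2079 · 4410 · 4092 (mod 9957).
Accumulate the product:
8892 · 903 = 8029476 ≡ 4134
4134 · 2079 = 8594586 ≡ 1695
1695 · 4410 = 7474950 ≡ 7200
7200 · 4092 = 29462400 ≡ 9594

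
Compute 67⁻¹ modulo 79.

Run the extended Euclidean algorithm:
79 = 1·67 + 12
67 = 5·12 + 7
12 = 1·7 + 5
7 = 1·5 + 2
5 = 2·2 + 1
2 = 2·1 + 0
gcd(67, 79) = 1, so the inverse exists.
Bézout: 1 = 28·79 − 33·67.
So 67⁻¹ ≡ −33 ≡ 46 (mod 79).

46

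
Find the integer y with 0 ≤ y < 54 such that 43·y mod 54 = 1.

49

54 = 1×43 + 11
43 = 3×11 + 10
11 = 1×10 + 1
10 = 10×1 + 0
gcd(43, 54) = 1, so the inverse exists.
Back-substitute for 1:
1 = 1×11 − 1×10
  = −1×43 + 4×11
  = 4×54 − 5×43
So 43⁻¹ ≡ −5 ≡ 49 (mod 54).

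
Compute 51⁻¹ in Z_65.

65 = 1·51 + 14
51 = 3·14 + 9
14 = 1·9 + 5
9 = 1·5 + 4
5 = 1·4 + 1
4 = 4·1 + 0
gcd(51, 65) = 1, so the inverse exists.
Bézout: 1 = 11·65 − 14·51.
So 51⁻¹ ≡ −14 ≡ 51 (mod 65).

51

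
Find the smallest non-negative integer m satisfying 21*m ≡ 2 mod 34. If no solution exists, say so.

26

gcd(21, 34) = 1, so a unique solution mod 34 exists.
21⁻¹ ≡ 13 (mod 34).
m ≡ 13*2 ≡ 26 (mod 34).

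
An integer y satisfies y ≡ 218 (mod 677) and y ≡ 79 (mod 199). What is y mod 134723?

101768

677⁻¹ mod 199: 677×102 ≡ 1 (mod 199), so 677⁻¹ ≡ 102.
y = 218 + 677×((79 − 218)×102 mod 199) = 218 + 677×150 = 101768.
Check: 101768 mod 677 = 218, 101768 mod 199 = 79. ✓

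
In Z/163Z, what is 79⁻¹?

163 = 2×79 + 5
79 = 15×5 + 4
5 = 1×4 + 1
4 = 4×1 + 0
gcd(79, 163) = 1, so the inverse exists.
Back-substitute for 1:
1 = 1×5 − 1×4
  = −1×79 + 16×5
  = 16×163 − 33×79
So 79⁻¹ ≡ −33 ≡ 130 (mod 163).

130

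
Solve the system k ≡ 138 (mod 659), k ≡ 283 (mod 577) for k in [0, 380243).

284167

659⁻¹ mod 577: 659*190 ≡ 1 (mod 577), so 659⁻¹ ≡ 190.
k = 138 + 659*((283 − 138)*190 mod 577) = 138 + 659*431 = 284167.
Check: 284167 mod 659 = 138, 284167 mod 577 = 283. ✓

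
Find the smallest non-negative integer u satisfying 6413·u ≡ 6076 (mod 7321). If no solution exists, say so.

gcd(6413, 7321) = 1, so a unique solution mod 7321 exists.
6413⁻¹ ≡ 5523 (mod 7321).
u ≡ 5523·6076 ≡ 5605 (mod 7321).

5605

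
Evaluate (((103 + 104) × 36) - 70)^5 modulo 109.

103 + 104 = 207 ≡ 98 (mod 109)
98 × 36 = 3528 ≡ 40 (mod 109)
40 - 70 = -30 ≡ 79 (mod 109)
(79)^5 ≡ 24 (mod 109)

24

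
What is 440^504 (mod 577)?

Using repeated squaring:
504 in binary is 111111000, i.e. 504 = 256 + 128 + 64 + 32 + 16 + 8.
440^1 ≡ 440 (mod 577)
440^2 ≡ 440^2 = 193600 ≡ 305 (mod 577)
440^4 ≡ 305^2 = 93025 ≡ 128 (mod 577)
440^8 ≡ 128^2 = 16384 ≡ 228 (mod 577)
440^16 ≡ 228^2 = 51984 ≡ 54 (mod 577)
440^32 ≡ 54^2 = 2916 ≡ 31 (mod 577)
440^64 ≡ 31^2 = 961 ≡ 384 (mod 577)
440^128 ≡ 384^2 = 147456 ≡ 321 (mod 577)
440^256 ≡ 321^2 = 103041 ≡ 335 (mod 577)
440^504 = 440^256 · 440^128 · 440^64 · 440^32 · 440^16 · 440^8 ≡ 335 · 321 · 384 · 31 · 54 · 228 (mod 577).
Accumulate the product:
335 · 321 = 107535 ≡ 213
213 · 384 = 81792 ≡ 435
435 · 31 = 13485 ≡ 214
214 · 54 = 11556 ≡ 16
16 · 228 = 3648 ≡ 186

186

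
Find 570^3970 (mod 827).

428

Using repeated squaring:
3970 in binary is 111110000010, i.e. 3970 = 2048 + 1024 + 512 + 256 + 128 + 2.
570^1 ≡ 570 (mod 827)
570^2 ≡ 570^2 = 324900 ≡ 716 (mod 827)
570^4 ≡ 716^2 = 512656 ≡ 743 (mod 827)
570^8 ≡ 743^2 = 552049 ≡ 440 (mod 827)
570^16 ≡ 440^2 = 193600 ≡ 82 (mod 827)
570^32 ≡ 82^2 = 6724 ≡ 108 (mod 827)
570^64 ≡ 108^2 = 11664 ≡ 86 (mod 827)
570^128 ≡ 86^2 = 7396 ≡ 780 (mod 827)
570^256 ≡ 780^2 = 608400 ≡ 555 (mod 827)
570^512 ≡ 555^2 = 308025 ≡ 381 (mod 827)
570^1024 ≡ 381^2 = 145161 ≡ 436 (mod 827)
570^2048 ≡ 436^2 = 190096 ≡ 713 (mod 827)
570^3970 = 570^2048 × 570^1024 × 570^512 × 570^256 × 570^128 × 570^2 ≡ 713 × 436 × 381 × 555 × 780 × 716 (mod 827).
Accumulate the product:
713 × 436 = 310868 ≡ 743
743 × 381 = 283083 ≡ 249
249 × 555 = 138195 ≡ 86
86 × 780 = 67080 ≡ 93
93 × 716 = 66588 ≡ 428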